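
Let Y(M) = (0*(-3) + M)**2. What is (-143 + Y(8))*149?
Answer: -11771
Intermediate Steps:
Y(M) = M**2 (Y(M) = (0 + M)**2 = M**2)
(-143 + Y(8))*149 = (-143 + 8**2)*149 = (-143 + 64)*149 = -79*149 = -11771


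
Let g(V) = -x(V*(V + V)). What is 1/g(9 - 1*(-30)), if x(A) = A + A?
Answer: -1/6084 ≈ -0.00016437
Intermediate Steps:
x(A) = 2*A
g(V) = -4*V² (g(V) = -2*V*(V + V) = -2*V*(2*V) = -2*2*V² = -4*V²)
1/g(9 - 1*(-30)) = 1/(-4*(9 - 1*(-30))²) = 1/(-4*(9 + 30)²) = 1/(-4*39²) = 1/(-4*1521) = 1/(-6084) = -1/6084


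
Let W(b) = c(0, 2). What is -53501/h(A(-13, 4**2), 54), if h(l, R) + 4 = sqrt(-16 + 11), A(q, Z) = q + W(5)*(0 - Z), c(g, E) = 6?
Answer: 30572/3 + 7643*I*sqrt(5)/3 ≈ 10191.0 + 5696.8*I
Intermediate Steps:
W(b) = 6
A(q, Z) = q - 6*Z (A(q, Z) = q + 6*(0 - Z) = q + 6*(-Z) = q - 6*Z)
h(l, R) = -4 + I*sqrt(5) (h(l, R) = -4 + sqrt(-16 + 11) = -4 + sqrt(-5) = -4 + I*sqrt(5))
-53501/h(A(-13, 4**2), 54) = -53501/(-4 + I*sqrt(5))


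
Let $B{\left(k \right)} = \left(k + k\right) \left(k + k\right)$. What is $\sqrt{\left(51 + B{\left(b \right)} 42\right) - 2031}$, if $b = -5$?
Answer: $2 \sqrt{555} \approx 47.117$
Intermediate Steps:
$B{\left(k \right)} = 4 k^{2}$ ($B{\left(k \right)} = 2 k 2 k = 4 k^{2}$)
$\sqrt{\left(51 + B{\left(b \right)} 42\right) - 2031} = \sqrt{\left(51 + 4 \left(-5\right)^{2} \cdot 42\right) - 2031} = \sqrt{\left(51 + 4 \cdot 25 \cdot 42\right) - 2031} = \sqrt{\left(51 + 100 \cdot 42\right) - 2031} = \sqrt{\left(51 + 4200\right) - 2031} = \sqrt{4251 - 2031} = \sqrt{2220} = 2 \sqrt{555}$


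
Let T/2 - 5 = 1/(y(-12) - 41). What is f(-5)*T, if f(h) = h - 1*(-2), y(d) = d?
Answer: -1584/53 ≈ -29.887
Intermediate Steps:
f(h) = 2 + h (f(h) = h + 2 = 2 + h)
T = 528/53 (T = 10 + 2/(-12 - 41) = 10 + 2/(-53) = 10 + 2*(-1/53) = 10 - 2/53 = 528/53 ≈ 9.9623)
f(-5)*T = (2 - 5)*(528/53) = -3*528/53 = -1584/53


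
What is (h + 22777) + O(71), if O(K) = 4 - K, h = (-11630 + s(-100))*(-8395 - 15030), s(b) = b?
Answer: 274797960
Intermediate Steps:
h = 274775250 (h = (-11630 - 100)*(-8395 - 15030) = -11730*(-23425) = 274775250)
(h + 22777) + O(71) = (274775250 + 22777) + (4 - 1*71) = 274798027 + (4 - 71) = 274798027 - 67 = 274797960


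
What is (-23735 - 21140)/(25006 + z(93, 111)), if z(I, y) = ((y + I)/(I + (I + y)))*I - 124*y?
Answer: -1480875/373094 ≈ -3.9692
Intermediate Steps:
z(I, y) = -124*y + I*(I + y)/(y + 2*I) (z(I, y) = ((I + y)/(y + 2*I))*I - 124*y = I*(I + y)/(y + 2*I) - 124*y = -124*y + I*(I + y)/(y + 2*I))
(-23735 - 21140)/(25006 + z(93, 111)) = (-23735 - 21140)/(25006 + (93**2 - 124*111**2 - 247*93*111)/(111 + 2*93)) = -44875/(25006 + (8649 - 124*12321 - 2549781)/(111 + 186)) = -44875/(25006 + (8649 - 1527804 - 2549781)/297) = -44875/(25006 + (1/297)*(-4068936)) = -44875/(25006 - 452104/33) = -44875/373094/33 = -44875*33/373094 = -1480875/373094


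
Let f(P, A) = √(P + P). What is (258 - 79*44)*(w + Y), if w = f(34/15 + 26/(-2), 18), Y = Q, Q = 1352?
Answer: -4350736 - 3218*I*√4830/15 ≈ -4.3507e+6 - 14910.0*I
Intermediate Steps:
f(P, A) = √2*√P (f(P, A) = √(2*P) = √2*√P)
Y = 1352
w = I*√4830/15 (w = √2*√(34/15 + 26/(-2)) = √2*√(34*(1/15) + 26*(-½)) = √2*√(34/15 - 13) = √2*√(-161/15) = √2*(I*√2415/15) = I*√4830/15 ≈ 4.6332*I)
(258 - 79*44)*(w + Y) = (258 - 79*44)*(I*√4830/15 + 1352) = (258 - 3476)*(1352 + I*√4830/15) = -3218*(1352 + I*√4830/15) = -4350736 - 3218*I*√4830/15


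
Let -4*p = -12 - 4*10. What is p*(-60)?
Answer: -780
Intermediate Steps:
p = 13 (p = -(-12 - 4*10)/4 = -(-12 - 40)/4 = -¼*(-52) = 13)
p*(-60) = 13*(-60) = -780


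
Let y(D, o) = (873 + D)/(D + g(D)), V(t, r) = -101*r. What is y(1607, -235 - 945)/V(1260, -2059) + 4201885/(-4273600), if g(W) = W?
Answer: -280844624739801/285638973383360 ≈ -0.98322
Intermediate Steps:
y(D, o) = (873 + D)/(2*D) (y(D, o) = (873 + D)/(D + D) = (873 + D)/((2*D)) = (873 + D)*(1/(2*D)) = (873 + D)/(2*D))
y(1607, -235 - 945)/V(1260, -2059) + 4201885/(-4273600) = ((1/2)*(873 + 1607)/1607)/((-101*(-2059))) + 4201885/(-4273600) = ((1/2)*(1/1607)*2480)/207959 + 4201885*(-1/4273600) = (1240/1607)*(1/207959) - 840377/854720 = 1240/334190113 - 840377/854720 = -280844624739801/285638973383360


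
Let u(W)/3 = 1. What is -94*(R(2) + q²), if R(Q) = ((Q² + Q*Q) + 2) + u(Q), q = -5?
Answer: -3572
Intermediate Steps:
u(W) = 3 (u(W) = 3*1 = 3)
R(Q) = 5 + 2*Q² (R(Q) = ((Q² + Q*Q) + 2) + 3 = ((Q² + Q²) + 2) + 3 = (2*Q² + 2) + 3 = (2 + 2*Q²) + 3 = 5 + 2*Q²)
-94*(R(2) + q²) = -94*((5 + 2*2²) + (-5)²) = -94*((5 + 2*4) + 25) = -94*((5 + 8) + 25) = -94*(13 + 25) = -94*38 = -3572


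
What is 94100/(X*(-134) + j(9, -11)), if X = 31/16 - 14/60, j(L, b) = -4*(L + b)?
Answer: -11292000/26443 ≈ -427.03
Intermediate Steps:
j(L, b) = -4*L - 4*b
X = 409/240 (X = 31*(1/16) - 14*1/60 = 31/16 - 7/30 = 409/240 ≈ 1.7042)
94100/(X*(-134) + j(9, -11)) = 94100/((409/240)*(-134) + (-4*9 - 4*(-11))) = 94100/(-27403/120 + (-36 + 44)) = 94100/(-27403/120 + 8) = 94100/(-26443/120) = 94100*(-120/26443) = -11292000/26443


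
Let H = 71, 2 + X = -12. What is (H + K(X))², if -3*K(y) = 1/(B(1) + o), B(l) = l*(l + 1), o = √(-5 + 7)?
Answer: 29963/6 + 212*√2/9 ≈ 5027.1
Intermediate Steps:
o = √2 ≈ 1.4142
B(l) = l*(1 + l)
X = -14 (X = -2 - 12 = -14)
K(y) = -1/(3*(2 + √2)) (K(y) = -1/(3*(1*(1 + 1) + √2)) = -1/(3*(1*2 + √2)) = -1/(3*(2 + √2)))
(H + K(X))² = (71 + (-⅓ + √2/6))² = (212/3 + √2/6)²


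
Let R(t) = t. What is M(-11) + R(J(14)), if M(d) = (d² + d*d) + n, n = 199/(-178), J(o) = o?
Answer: 45369/178 ≈ 254.88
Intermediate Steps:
n = -199/178 (n = 199*(-1/178) = -199/178 ≈ -1.1180)
M(d) = -199/178 + 2*d² (M(d) = (d² + d*d) - 199/178 = (d² + d²) - 199/178 = 2*d² - 199/178 = -199/178 + 2*d²)
M(-11) + R(J(14)) = (-199/178 + 2*(-11)²) + 14 = (-199/178 + 2*121) + 14 = (-199/178 + 242) + 14 = 42877/178 + 14 = 45369/178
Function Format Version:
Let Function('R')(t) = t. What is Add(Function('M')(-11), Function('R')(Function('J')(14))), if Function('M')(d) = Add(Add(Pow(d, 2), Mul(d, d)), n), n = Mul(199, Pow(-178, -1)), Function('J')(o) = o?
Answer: Rational(45369, 178) ≈ 254.88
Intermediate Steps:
n = Rational(-199, 178) (n = Mul(199, Rational(-1, 178)) = Rational(-199, 178) ≈ -1.1180)
Function('M')(d) = Add(Rational(-199, 178), Mul(2, Pow(d, 2))) (Function('M')(d) = Add(Add(Pow(d, 2), Mul(d, d)), Rational(-199, 178)) = Add(Add(Pow(d, 2), Pow(d, 2)), Rational(-199, 178)) = Add(Mul(2, Pow(d, 2)), Rational(-199, 178)) = Add(Rational(-199, 178), Mul(2, Pow(d, 2))))
Add(Function('M')(-11), Function('R')(Function('J')(14))) = Add(Add(Rational(-199, 178), Mul(2, Pow(-11, 2))), 14) = Add(Add(Rational(-199, 178), Mul(2, 121)), 14) = Add(Add(Rational(-199, 178), 242), 14) = Add(Rational(42877, 178), 14) = Rational(45369, 178)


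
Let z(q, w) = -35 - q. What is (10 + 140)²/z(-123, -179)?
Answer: 5625/22 ≈ 255.68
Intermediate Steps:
(10 + 140)²/z(-123, -179) = (10 + 140)²/(-35 - 1*(-123)) = 150²/(-35 + 123) = 22500/88 = 22500*(1/88) = 5625/22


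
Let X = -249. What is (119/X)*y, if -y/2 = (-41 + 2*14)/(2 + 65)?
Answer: -3094/16683 ≈ -0.18546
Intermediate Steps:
y = 26/67 (y = -2*(-41 + 2*14)/(2 + 65) = -2*(-41 + 28)/67 = -(-26)/67 = -2*(-13/67) = 26/67 ≈ 0.38806)
(119/X)*y = (119/(-249))*(26/67) = (119*(-1/249))*(26/67) = -119/249*26/67 = -3094/16683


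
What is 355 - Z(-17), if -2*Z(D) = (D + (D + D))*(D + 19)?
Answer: 304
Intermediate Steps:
Z(D) = -3*D*(19 + D)/2 (Z(D) = -(D + (D + D))*(D + 19)/2 = -(D + 2*D)*(19 + D)/2 = -3*D*(19 + D)/2)
355 - Z(-17) = 355 - (-3)*(-17)*(19 - 17)/2 = 355 - (-3)*(-17)*2/2 = 355 - 1*51 = 355 - 51 = 304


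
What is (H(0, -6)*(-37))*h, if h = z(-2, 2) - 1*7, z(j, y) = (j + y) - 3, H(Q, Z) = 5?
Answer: 1850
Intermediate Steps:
z(j, y) = -3 + j + y
h = -10 (h = (-3 - 2 + 2) - 1*7 = -3 - 7 = -10)
(H(0, -6)*(-37))*h = (5*(-37))*(-10) = -185*(-10) = 1850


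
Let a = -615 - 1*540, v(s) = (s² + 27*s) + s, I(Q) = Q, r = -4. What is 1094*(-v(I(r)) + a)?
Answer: -1158546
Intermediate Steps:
v(s) = s² + 28*s
a = -1155 (a = -615 - 540 = -1155)
1094*(-v(I(r)) + a) = 1094*(-(-4)*(28 - 4) - 1155) = 1094*(-(-4)*24 - 1155) = 1094*(-1*(-96) - 1155) = 1094*(96 - 1155) = 1094*(-1059) = -1158546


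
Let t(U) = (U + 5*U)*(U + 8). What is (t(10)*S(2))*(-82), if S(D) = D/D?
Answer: -88560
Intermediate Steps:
S(D) = 1
t(U) = 6*U*(8 + U) (t(U) = (6*U)*(8 + U) = 6*U*(8 + U))
(t(10)*S(2))*(-82) = ((6*10*(8 + 10))*1)*(-82) = ((6*10*18)*1)*(-82) = (1080*1)*(-82) = 1080*(-82) = -88560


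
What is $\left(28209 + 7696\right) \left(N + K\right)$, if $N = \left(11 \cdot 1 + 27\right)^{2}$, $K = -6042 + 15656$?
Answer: $397037490$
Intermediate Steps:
$K = 9614$
$N = 1444$ ($N = \left(11 + 27\right)^{2} = 38^{2} = 1444$)
$\left(28209 + 7696\right) \left(N + K\right) = \left(28209 + 7696\right) \left(1444 + 9614\right) = 35905 \cdot 11058 = 397037490$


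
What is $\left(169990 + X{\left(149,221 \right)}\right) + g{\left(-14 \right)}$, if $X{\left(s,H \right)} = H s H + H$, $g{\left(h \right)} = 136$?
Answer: $7447656$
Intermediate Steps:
$X{\left(s,H \right)} = H + s H^{2}$ ($X{\left(s,H \right)} = s H^{2} + H = H + s H^{2}$)
$\left(169990 + X{\left(149,221 \right)}\right) + g{\left(-14 \right)} = \left(169990 + 221 \left(1 + 221 \cdot 149\right)\right) + 136 = \left(169990 + 221 \left(1 + 32929\right)\right) + 136 = \left(169990 + 221 \cdot 32930\right) + 136 = \left(169990 + 7277530\right) + 136 = 7447520 + 136 = 7447656$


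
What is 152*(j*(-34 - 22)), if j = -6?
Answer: 51072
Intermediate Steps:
152*(j*(-34 - 22)) = 152*(-6*(-34 - 22)) = 152*(-6*(-56)) = 152*336 = 51072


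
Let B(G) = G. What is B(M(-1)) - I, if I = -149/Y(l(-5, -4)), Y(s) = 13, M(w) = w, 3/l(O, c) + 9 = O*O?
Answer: 136/13 ≈ 10.462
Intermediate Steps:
l(O, c) = 3/(-9 + O²) (l(O, c) = 3/(-9 + O*O) = 3/(-9 + O²))
I = -149/13 ≈ -11.462
B(M(-1)) - I = -1 - 1*(-149/13) = -1 + 149/13 = 136/13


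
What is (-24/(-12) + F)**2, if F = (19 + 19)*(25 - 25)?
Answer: 4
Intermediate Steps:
F = 0 (F = 38*0 = 0)
(-24/(-12) + F)**2 = (-24/(-12) + 0)**2 = (-24*(-1/12) + 0)**2 = (2 + 0)**2 = 2**2 = 4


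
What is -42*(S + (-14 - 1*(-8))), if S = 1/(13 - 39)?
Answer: 3297/13 ≈ 253.62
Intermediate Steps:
S = -1/26 (S = 1/(-26) = -1/26 ≈ -0.038462)
-42*(S + (-14 - 1*(-8))) = -42*(-1/26 + (-14 - 1*(-8))) = -42*(-1/26 + (-14 + 8)) = -42*(-1/26 - 6) = -42*(-157/26) = 3297/13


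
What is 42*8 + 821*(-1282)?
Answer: -1052186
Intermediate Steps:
42*8 + 821*(-1282) = 336 - 1052522 = -1052186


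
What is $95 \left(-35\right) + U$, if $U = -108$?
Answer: $-3433$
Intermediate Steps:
$95 \left(-35\right) + U = 95 \left(-35\right) - 108 = -3325 - 108 = -3433$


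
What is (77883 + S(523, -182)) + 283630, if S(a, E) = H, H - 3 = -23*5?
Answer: 361401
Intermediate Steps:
H = -112 (H = 3 - 23*5 = 3 - 115 = -112)
S(a, E) = -112
(77883 + S(523, -182)) + 283630 = (77883 - 112) + 283630 = 77771 + 283630 = 361401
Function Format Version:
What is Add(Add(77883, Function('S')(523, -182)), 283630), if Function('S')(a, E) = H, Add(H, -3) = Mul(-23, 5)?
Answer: 361401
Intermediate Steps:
H = -112 (H = Add(3, Mul(-23, 5)) = Add(3, -115) = -112)
Function('S')(a, E) = -112
Add(Add(77883, Function('S')(523, -182)), 283630) = Add(Add(77883, -112), 283630) = Add(77771, 283630) = 361401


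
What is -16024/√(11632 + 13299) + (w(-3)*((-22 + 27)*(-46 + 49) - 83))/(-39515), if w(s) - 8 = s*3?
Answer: -68/39515 - 16024*√24931/24931 ≈ -101.49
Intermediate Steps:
w(s) = 8 + 3*s (w(s) = 8 + s*3 = 8 + 3*s)
-16024/√(11632 + 13299) + (w(-3)*((-22 + 27)*(-46 + 49) - 83))/(-39515) = -16024/√(11632 + 13299) + ((8 + 3*(-3))*((-22 + 27)*(-46 + 49) - 83))/(-39515) = -16024*√24931/24931 + ((8 - 9)*(5*3 - 83))*(-1/39515) = -16024*√24931/24931 - (15 - 83)*(-1/39515) = -16024*√24931/24931 - 1*(-68)*(-1/39515) = -16024*√24931/24931 + 68*(-1/39515) = -16024*√24931/24931 - 68/39515 = -68/39515 - 16024*√24931/24931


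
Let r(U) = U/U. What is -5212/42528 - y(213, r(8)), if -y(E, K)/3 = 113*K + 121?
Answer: 7462361/10632 ≈ 701.88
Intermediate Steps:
r(U) = 1
y(E, K) = -363 - 339*K (y(E, K) = -3*(113*K + 121) = -3*(121 + 113*K) = -363 - 339*K)
-5212/42528 - y(213, r(8)) = -5212/42528 - (-363 - 339*1) = -5212*1/42528 - (-363 - 339) = -1303/10632 - 1*(-702) = -1303/10632 + 702 = 7462361/10632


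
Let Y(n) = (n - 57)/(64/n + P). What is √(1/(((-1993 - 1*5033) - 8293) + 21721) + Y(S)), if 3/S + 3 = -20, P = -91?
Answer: √6494733805877130/256944270 ≈ 0.31365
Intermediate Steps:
S = -3/23 (S = 3/(-3 - 20) = 3/(-23) = 3*(-1/23) = -3/23 ≈ -0.13043)
Y(n) = (-57 + n)/(-91 + 64/n) (Y(n) = (n - 57)/(64/n - 91) = (-57 + n)/(-91 + 64/n))
√(1/(((-1993 - 1*5033) - 8293) + 21721) + Y(S)) = √(1/(((-1993 - 1*5033) - 8293) + 21721) - 3*(57 - 1*(-3/23))/(23*(-64 + 91*(-3/23)))) = √(1/(((-1993 - 5033) - 8293) + 21721) - 3*(57 + 3/23)/(23*(-64 - 273/23))) = √(1/((-7026 - 8293) + 21721) - 3/23*1314/23/(-1745/23)) = √(1/(-15319 + 21721) - 3/23*(-23/1745)*1314/23) = √(1/6402 + 3942/40135) = √(25276819/256944270) = √6494733805877130/256944270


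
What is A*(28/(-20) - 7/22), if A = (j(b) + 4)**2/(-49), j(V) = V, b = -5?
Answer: 27/770 ≈ 0.035065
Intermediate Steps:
A = -1/49 (A = (-5 + 4)**2/(-49) = (-1)**2*(-1/49) = 1*(-1/49) = -1/49 ≈ -0.020408)
A*(28/(-20) - 7/22) = -(28/(-20) - 7/22)/49 = -(28*(-1/20) - 7*1/22)/49 = -(-7/5 - 7/22)/49 = -1/49*(-189/110) = 27/770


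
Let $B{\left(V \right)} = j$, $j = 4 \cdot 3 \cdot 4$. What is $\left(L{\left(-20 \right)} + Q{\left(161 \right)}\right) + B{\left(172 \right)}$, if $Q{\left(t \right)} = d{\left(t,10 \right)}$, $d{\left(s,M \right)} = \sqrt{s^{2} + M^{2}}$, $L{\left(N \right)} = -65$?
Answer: $-17 + \sqrt{26021} \approx 144.31$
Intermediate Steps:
$j = 48$ ($j = 12 \cdot 4 = 48$)
$B{\left(V \right)} = 48$
$d{\left(s,M \right)} = \sqrt{M^{2} + s^{2}}$
$Q{\left(t \right)} = \sqrt{100 + t^{2}}$ ($Q{\left(t \right)} = \sqrt{10^{2} + t^{2}} = \sqrt{100 + t^{2}}$)
$\left(L{\left(-20 \right)} + Q{\left(161 \right)}\right) + B{\left(172 \right)} = \left(-65 + \sqrt{100 + 161^{2}}\right) + 48 = \left(-65 + \sqrt{100 + 25921}\right) + 48 = \left(-65 + \sqrt{26021}\right) + 48 = -17 + \sqrt{26021}$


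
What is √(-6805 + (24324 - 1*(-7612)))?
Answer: √25131 ≈ 158.53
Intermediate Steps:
√(-6805 + (24324 - 1*(-7612))) = √(-6805 + (24324 + 7612)) = √(-6805 + 31936) = √25131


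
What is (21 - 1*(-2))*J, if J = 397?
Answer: 9131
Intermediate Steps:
(21 - 1*(-2))*J = (21 - 1*(-2))*397 = (21 + 2)*397 = 23*397 = 9131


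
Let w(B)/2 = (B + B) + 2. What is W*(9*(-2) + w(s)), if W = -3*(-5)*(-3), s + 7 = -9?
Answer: 3510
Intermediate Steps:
s = -16 (s = -7 - 9 = -16)
W = -45 (W = 15*(-3) = -45)
w(B) = 4 + 4*B (w(B) = 2*((B + B) + 2) = 2*(2*B + 2) = 2*(2 + 2*B) = 4 + 4*B)
W*(9*(-2) + w(s)) = -45*(9*(-2) + (4 + 4*(-16))) = -45*(-18 + (4 - 64)) = -45*(-18 - 60) = -45*(-78) = 3510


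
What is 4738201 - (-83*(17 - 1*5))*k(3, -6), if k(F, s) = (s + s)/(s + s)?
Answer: 4739197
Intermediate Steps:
k(F, s) = 1 (k(F, s) = (2*s)/((2*s)) = (2*s)*(1/(2*s)) = 1)
4738201 - (-83*(17 - 1*5))*k(3, -6) = 4738201 - (-83*(17 - 1*5)) = 4738201 - (-83*(17 - 5)) = 4738201 - (-83*12) = 4738201 - (-996) = 4738201 - 1*(-996) = 4738201 + 996 = 4739197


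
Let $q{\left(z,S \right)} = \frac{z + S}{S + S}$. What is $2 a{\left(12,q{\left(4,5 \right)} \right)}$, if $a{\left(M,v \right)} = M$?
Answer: $24$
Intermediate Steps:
$q{\left(z,S \right)} = \frac{S + z}{2 S}$
$2 a{\left(12,q{\left(4,5 \right)} \right)} = 2 \cdot 12 = 24$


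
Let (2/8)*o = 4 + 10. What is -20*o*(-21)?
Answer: 23520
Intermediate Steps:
o = 56 (o = 4*(4 + 10) = 4*14 = 56)
-20*o*(-21) = -20*56*(-21) = -1120*(-21) = 23520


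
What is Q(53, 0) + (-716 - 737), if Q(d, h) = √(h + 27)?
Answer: -1453 + 3*√3 ≈ -1447.8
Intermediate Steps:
Q(d, h) = √(27 + h)
Q(53, 0) + (-716 - 737) = √(27 + 0) + (-716 - 737) = √27 - 1453 = 3*√3 - 1453 = -1453 + 3*√3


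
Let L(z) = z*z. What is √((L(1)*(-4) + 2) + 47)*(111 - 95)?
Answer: 48*√5 ≈ 107.33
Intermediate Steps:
L(z) = z²
√((L(1)*(-4) + 2) + 47)*(111 - 95) = √((1²*(-4) + 2) + 47)*(111 - 95) = √((1*(-4) + 2) + 47)*16 = √((-4 + 2) + 47)*16 = √(-2 + 47)*16 = √45*16 = (3*√5)*16 = 48*√5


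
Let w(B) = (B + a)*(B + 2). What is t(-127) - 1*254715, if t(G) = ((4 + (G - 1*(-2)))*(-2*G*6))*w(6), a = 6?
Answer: -17957499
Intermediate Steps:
w(B) = (2 + B)*(6 + B) (w(B) = (B + 6)*(B + 2) = (6 + B)*(2 + B) = (2 + B)*(6 + B))
t(G) = -1152*G*(6 + G) (t(G) = ((4 + (G - 1*(-2)))*(-2*G*6))*(12 + 6² + 8*6) = ((4 + (G + 2))*(-12*G))*(12 + 36 + 48) = ((4 + (2 + G))*(-12*G))*96 = ((6 + G)*(-12*G))*96 = -12*G*(6 + G)*96 = -1152*G*(6 + G))
t(-127) - 1*254715 = -1152*(-127)*(6 - 127) - 1*254715 = -1152*(-127)*(-121) - 254715 = -17702784 - 254715 = -17957499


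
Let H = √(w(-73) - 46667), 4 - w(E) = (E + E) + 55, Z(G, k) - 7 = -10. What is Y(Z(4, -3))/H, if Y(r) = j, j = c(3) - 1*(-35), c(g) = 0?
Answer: -35*I*√11643/23286 ≈ -0.16218*I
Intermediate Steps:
Z(G, k) = -3 (Z(G, k) = 7 - 10 = -3)
w(E) = -51 - 2*E (w(E) = 4 - ((E + E) + 55) = 4 - (2*E + 55) = 4 - (55 + 2*E) = 4 + (-55 - 2*E) = -51 - 2*E)
j = 35 (j = 0 - 1*(-35) = 0 + 35 = 35)
Y(r) = 35
H = 2*I*√11643 (H = √((-51 - 2*(-73)) - 46667) = √((-51 + 146) - 46667) = √(95 - 46667) = √(-46572) = 2*I*√11643 ≈ 215.81*I)
Y(Z(4, -3))/H = 35/((2*I*√11643)) = 35*(-I*√11643/23286) = -35*I*√11643/23286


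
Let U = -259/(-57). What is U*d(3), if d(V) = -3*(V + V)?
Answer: -1554/19 ≈ -81.789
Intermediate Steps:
U = 259/57 (U = -259*(-1/57) = 259/57 ≈ 4.5439)
d(V) = -6*V
U*d(3) = 259*(-6*3)/57 = (259/57)*(-18) = -1554/19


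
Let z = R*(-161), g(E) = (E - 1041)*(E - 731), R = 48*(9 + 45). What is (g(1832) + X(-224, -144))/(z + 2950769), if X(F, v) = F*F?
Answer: 921067/2533457 ≈ 0.36356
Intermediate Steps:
R = 2592 (R = 48*54 = 2592)
X(F, v) = F²
g(E) = (-1041 + E)*(-731 + E)
z = -417312 (z = 2592*(-161) = -417312)
(g(1832) + X(-224, -144))/(z + 2950769) = ((760971 + 1832² - 1772*1832) + (-224)²)/(-417312 + 2950769) = ((760971 + 3356224 - 3246304) + 50176)/2533457 = (870891 + 50176)*(1/2533457) = 921067*(1/2533457) = 921067/2533457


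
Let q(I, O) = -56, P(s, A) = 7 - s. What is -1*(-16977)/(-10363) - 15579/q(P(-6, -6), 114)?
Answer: 160494465/580328 ≈ 276.56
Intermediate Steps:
-1*(-16977)/(-10363) - 15579/q(P(-6, -6), 114) = -1*(-16977)/(-10363) - 15579/(-56) = 16977*(-1/10363) - 15579*(-1/56) = -16977/10363 + 15579/56 = 160494465/580328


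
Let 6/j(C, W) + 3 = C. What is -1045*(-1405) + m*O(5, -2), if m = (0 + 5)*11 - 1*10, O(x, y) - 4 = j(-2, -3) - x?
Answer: 1468126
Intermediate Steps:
j(C, W) = 6/(-3 + C)
O(x, y) = 14/5 - x (O(x, y) = 4 + (6/(-3 - 2) - x) = 4 + (6/(-5) - x) = 4 + (6*(-⅕) - x) = 4 + (-6/5 - x) = 14/5 - x)
m = 45 (m = 5*11 - 10 = 55 - 10 = 45)
-1045*(-1405) + m*O(5, -2) = -1045*(-1405) + 45*(14/5 - 1*5) = 1468225 + 45*(14/5 - 5) = 1468225 + 45*(-11/5) = 1468225 - 99 = 1468126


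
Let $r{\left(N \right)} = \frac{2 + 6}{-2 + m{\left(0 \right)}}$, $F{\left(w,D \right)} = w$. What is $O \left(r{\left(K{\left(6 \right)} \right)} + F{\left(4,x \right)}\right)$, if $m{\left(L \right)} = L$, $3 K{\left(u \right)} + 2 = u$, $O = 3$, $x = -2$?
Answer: $0$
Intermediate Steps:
$K{\left(u \right)} = - \frac{2}{3} + \frac{u}{3}$
$r{\left(N \right)} = -4$ ($r{\left(N \right)} = \frac{2 + 6}{-2 + 0} = \frac{8}{-2} = 8 \left(- \frac{1}{2}\right) = -4$)
$O \left(r{\left(K{\left(6 \right)} \right)} + F{\left(4,x \right)}\right) = 3 \left(-4 + 4\right) = 3 \cdot 0 = 0$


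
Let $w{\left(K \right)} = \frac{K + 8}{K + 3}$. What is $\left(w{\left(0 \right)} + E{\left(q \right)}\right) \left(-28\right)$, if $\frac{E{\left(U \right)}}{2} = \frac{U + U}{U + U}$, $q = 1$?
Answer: $- \frac{392}{3} \approx -130.67$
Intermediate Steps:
$w{\left(K \right)} = \frac{8 + K}{3 + K}$
$E{\left(U \right)} = 2$ ($E{\left(U \right)} = 2 \frac{U + U}{U + U} = 2 \frac{2 U}{2 U} = 2 \cdot 2 U \frac{1}{2 U} = 2 \cdot 1 = 2$)
$\left(w{\left(0 \right)} + E{\left(q \right)}\right) \left(-28\right) = \left(\frac{8 + 0}{3 + 0} + 2\right) \left(-28\right) = \left(\frac{1}{3} \cdot 8 + 2\right) \left(-28\right) = \left(\frac{8}{3} + 2\right) \left(-28\right) = \frac{14}{3} \left(-28\right) = - \frac{392}{3}$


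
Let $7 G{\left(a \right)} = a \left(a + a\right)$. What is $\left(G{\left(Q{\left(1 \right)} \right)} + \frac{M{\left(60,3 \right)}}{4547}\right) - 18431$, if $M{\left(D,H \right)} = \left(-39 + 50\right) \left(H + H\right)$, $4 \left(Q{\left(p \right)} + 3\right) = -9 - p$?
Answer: $- \frac{1172729487}{63658} \approx -18422.0$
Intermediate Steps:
$Q{\left(p \right)} = - \frac{21}{4} - \frac{p}{4}$ ($Q{\left(p \right)} = -3 + \frac{-9 - p}{4} = -3 - \left(\frac{9}{4} + \frac{p}{4}\right) = - \frac{21}{4} - \frac{p}{4}$)
$M{\left(D,H \right)} = 22 H$ ($M{\left(D,H \right)} = 11 \cdot 2 H = 22 H$)
$G{\left(a \right)} = \frac{2 a^{2}}{7}$ ($G{\left(a \right)} = \frac{a \left(a + a\right)}{7} = \frac{a 2 a}{7} = \frac{2 a^{2}}{7}$)
$\left(G{\left(Q{\left(1 \right)} \right)} + \frac{M{\left(60,3 \right)}}{4547}\right) - 18431 = \left(\frac{2 \left(- \frac{21}{4} - \frac{1}{4}\right)^{2}}{7} + \frac{22 \cdot 3}{4547}\right) - 18431 = \left(\frac{2 \left(- \frac{21}{4} - \frac{1}{4}\right)^{2}}{7} + 66 \cdot \frac{1}{4547}\right) - 18431 = \left(\frac{2 \left(- \frac{11}{2}\right)^{2}}{7} + \frac{66}{4547}\right) - 18431 = \left(\frac{2}{7} \cdot \frac{121}{4} + \frac{66}{4547}\right) - 18431 = \left(\frac{121}{14} + \frac{66}{4547}\right) - 18431 = \frac{551111}{63658} - 18431 = - \frac{1172729487}{63658}$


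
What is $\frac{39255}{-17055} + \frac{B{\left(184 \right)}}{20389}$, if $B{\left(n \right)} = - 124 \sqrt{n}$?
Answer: $- \frac{2617}{1137} - \frac{248 \sqrt{46}}{20389} \approx -2.3842$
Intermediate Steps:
$\frac{39255}{-17055} + \frac{B{\left(184 \right)}}{20389} = \frac{39255}{-17055} + \frac{\left(-124\right) \sqrt{184}}{20389} = 39255 \left(- \frac{1}{17055}\right) + - 124 \cdot 2 \sqrt{46} \cdot \frac{1}{20389} = - \frac{2617}{1137} + - 248 \sqrt{46} \cdot \frac{1}{20389} = - \frac{2617}{1137} - \frac{248 \sqrt{46}}{20389}$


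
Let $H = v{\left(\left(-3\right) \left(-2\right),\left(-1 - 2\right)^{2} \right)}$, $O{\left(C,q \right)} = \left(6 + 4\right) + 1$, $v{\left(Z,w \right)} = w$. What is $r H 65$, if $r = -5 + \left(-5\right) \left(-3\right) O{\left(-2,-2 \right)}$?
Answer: $93600$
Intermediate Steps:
$O{\left(C,q \right)} = 11$ ($O{\left(C,q \right)} = 10 + 1 = 11$)
$H = 9$ ($H = \left(-1 - 2\right)^{2} = \left(-3\right)^{2} = 9$)
$r = 160$ ($r = -5 + \left(-5\right) \left(-3\right) 11 = -5 + 15 \cdot 11 = -5 + 165 = 160$)
$r H 65 = 160 \cdot 9 \cdot 65 = 1440 \cdot 65 = 93600$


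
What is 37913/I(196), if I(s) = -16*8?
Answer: -37913/128 ≈ -296.20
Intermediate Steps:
I(s) = -128
37913/I(196) = 37913/(-128) = 37913*(-1/128) = -37913/128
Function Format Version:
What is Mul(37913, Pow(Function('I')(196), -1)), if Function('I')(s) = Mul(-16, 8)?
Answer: Rational(-37913, 128) ≈ -296.20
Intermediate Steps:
Function('I')(s) = -128
Mul(37913, Pow(Function('I')(196), -1)) = Mul(37913, Pow(-128, -1)) = Mul(37913, Rational(-1, 128)) = Rational(-37913, 128)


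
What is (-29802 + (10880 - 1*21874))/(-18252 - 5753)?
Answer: 40796/24005 ≈ 1.6995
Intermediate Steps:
(-29802 + (10880 - 1*21874))/(-18252 - 5753) = (-29802 + (10880 - 21874))/(-24005) = (-29802 - 10994)*(-1/24005) = -40796*(-1/24005) = 40796/24005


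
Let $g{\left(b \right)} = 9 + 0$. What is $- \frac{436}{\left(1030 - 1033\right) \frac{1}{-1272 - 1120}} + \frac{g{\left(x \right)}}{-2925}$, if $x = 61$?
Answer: $- \frac{338946403}{975} \approx -3.4764 \cdot 10^{5}$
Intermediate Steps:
$g{\left(b \right)} = 9$
$- \frac{436}{\left(1030 - 1033\right) \frac{1}{-1272 - 1120}} + \frac{g{\left(x \right)}}{-2925} = - \frac{436}{\left(1030 - 1033\right) \frac{1}{-1272 - 1120}} + \frac{9}{-2925} = - \frac{436}{\left(-3\right) \frac{1}{-2392}} + 9 \left(- \frac{1}{2925}\right) = - \frac{436}{\left(-3\right) \left(- \frac{1}{2392}\right)} - \frac{1}{325} = - \frac{436}{\frac{3}{2392}} - \frac{1}{325} = \left(-436\right) \frac{2392}{3} - \frac{1}{325} = - \frac{1042912}{3} - \frac{1}{325} = - \frac{338946403}{975}$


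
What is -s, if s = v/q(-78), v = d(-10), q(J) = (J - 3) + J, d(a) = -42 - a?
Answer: -32/159 ≈ -0.20126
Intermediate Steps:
q(J) = -3 + 2*J (q(J) = (-3 + J) + J = -3 + 2*J)
v = -32 (v = -42 - 1*(-10) = -42 + 10 = -32)
s = 32/159 (s = -32/(-3 + 2*(-78)) = -32/(-3 - 156) = -32/(-159) = -32*(-1/159) = 32/159 ≈ 0.20126)
-s = -1*32/159 = -32/159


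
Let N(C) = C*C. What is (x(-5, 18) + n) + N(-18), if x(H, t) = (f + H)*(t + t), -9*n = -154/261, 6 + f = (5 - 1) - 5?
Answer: -253538/2349 ≈ -107.93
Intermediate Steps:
f = -7 (f = -6 + ((5 - 1) - 5) = -6 + (4 - 5) = -6 - 1 = -7)
N(C) = C²
n = 154/2349 (n = -(-154)/(9*261) = -⅑*(-154/261) = 154/2349 ≈ 0.065560)
x(H, t) = 2*t*(-7 + H) (x(H, t) = (-7 + H)*(t + t) = (-7 + H)*(2*t) = 2*t*(-7 + H))
(x(-5, 18) + n) + N(-18) = (2*18*(-7 - 5) + 154/2349) + (-18)² = (2*18*(-12) + 154/2349) + 324 = (-432 + 154/2349) + 324 = -1014614/2349 + 324 = -253538/2349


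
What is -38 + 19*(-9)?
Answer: -209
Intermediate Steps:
-38 + 19*(-9) = -38 - 171 = -209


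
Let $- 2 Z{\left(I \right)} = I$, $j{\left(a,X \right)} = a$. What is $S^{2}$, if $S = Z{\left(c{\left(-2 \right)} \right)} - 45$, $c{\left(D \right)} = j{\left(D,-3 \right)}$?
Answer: $1936$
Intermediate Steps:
$c{\left(D \right)} = D$
$Z{\left(I \right)} = - \frac{I}{2}$
$S = -44$ ($S = \left(- \frac{1}{2}\right) \left(-2\right) - 45 = 1 - 45 = -44$)
$S^{2} = \left(-44\right)^{2} = 1936$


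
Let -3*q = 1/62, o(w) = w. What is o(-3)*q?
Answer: 1/62 ≈ 0.016129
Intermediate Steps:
q = -1/186 (q = -⅓/62 = -⅓*1/62 = -1/186 ≈ -0.0053763)
o(-3)*q = -3*(-1/186) = 1/62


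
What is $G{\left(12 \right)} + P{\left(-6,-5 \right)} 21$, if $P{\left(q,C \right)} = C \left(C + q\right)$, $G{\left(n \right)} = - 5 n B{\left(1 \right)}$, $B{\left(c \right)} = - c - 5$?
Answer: $1515$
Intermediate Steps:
$B{\left(c \right)} = -5 - c$
$G{\left(n \right)} = 30 n$ ($G{\left(n \right)} = - 5 n \left(-5 - 1\right) = - 5 n \left(-6\right) = 30 n$)
$G{\left(12 \right)} + P{\left(-6,-5 \right)} 21 = 30 \cdot 12 + - 5 \left(-5 - 6\right) 21 = 360 + \left(-5\right) \left(-11\right) 21 = 360 + 55 \cdot 21 = 360 + 1155 = 1515$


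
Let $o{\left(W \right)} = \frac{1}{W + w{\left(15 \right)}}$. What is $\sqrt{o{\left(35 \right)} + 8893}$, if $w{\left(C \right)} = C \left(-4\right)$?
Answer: $\frac{2 \sqrt{55581}}{5} \approx 94.302$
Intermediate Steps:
$w{\left(C \right)} = - 4 C$
$o{\left(W \right)} = \frac{1}{-60 + W}$ ($o{\left(W \right)} = \frac{1}{W - 60} = \frac{1}{-60 + W}$)
$\sqrt{o{\left(35 \right)} + 8893} = \sqrt{\frac{1}{-60 + 35} + 8893} = \sqrt{\frac{1}{-25} + 8893} = \sqrt{- \frac{1}{25} + 8893} = \sqrt{\frac{222324}{25}} = \frac{2 \sqrt{55581}}{5}$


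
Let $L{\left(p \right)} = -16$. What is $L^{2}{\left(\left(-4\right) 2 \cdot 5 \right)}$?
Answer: $256$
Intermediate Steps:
$L^{2}{\left(\left(-4\right) 2 \cdot 5 \right)} = \left(-16\right)^{2} = 256$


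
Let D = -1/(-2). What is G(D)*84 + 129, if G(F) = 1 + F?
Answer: 255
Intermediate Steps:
D = ½ (D = -1*(-½) = ½ ≈ 0.50000)
G(D)*84 + 129 = (1 + ½)*84 + 129 = (3/2)*84 + 129 = 126 + 129 = 255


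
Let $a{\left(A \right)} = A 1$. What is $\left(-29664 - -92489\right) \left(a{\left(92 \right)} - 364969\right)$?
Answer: $-22923397525$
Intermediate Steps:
$a{\left(A \right)} = A$
$\left(-29664 - -92489\right) \left(a{\left(92 \right)} - 364969\right) = \left(-29664 - -92489\right) \left(92 - 364969\right) = \left(-29664 + \left(-72689 + 165178\right)\right) \left(-364877\right) = \left(-29664 + 92489\right) \left(-364877\right) = 62825 \left(-364877\right) = -22923397525$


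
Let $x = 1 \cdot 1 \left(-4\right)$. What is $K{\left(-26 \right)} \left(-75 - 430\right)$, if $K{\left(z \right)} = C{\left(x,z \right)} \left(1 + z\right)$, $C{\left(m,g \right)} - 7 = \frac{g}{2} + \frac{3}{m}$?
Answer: $- \frac{340875}{4} \approx -85219.0$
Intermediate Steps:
$x = -4$ ($x = 1 \left(-4\right) = -4$)
$C{\left(m,g \right)} = 7 + \frac{g}{2} + \frac{3}{m}$ ($C{\left(m,g \right)} = 7 + \left(\frac{g}{2} + \frac{3}{m}\right) = 7 + \frac{g}{2} + \frac{3}{m}$)
$K{\left(z \right)} = \left(1 + z\right) \left(\frac{25}{4} + \frac{z}{2}\right)$ ($K{\left(z \right)} = \left(7 + \frac{z}{2} + \frac{3}{-4}\right) \left(1 + z\right) = \left(7 + \frac{z}{2} + 3 \left(- \frac{1}{4}\right)\right) \left(1 + z\right) = \left(7 + \frac{z}{2} - \frac{3}{4}\right) \left(1 + z\right) = \left(\frac{25}{4} + \frac{z}{2}\right) \left(1 + z\right) = \left(1 + z\right) \left(\frac{25}{4} + \frac{z}{2}\right)$)
$K{\left(-26 \right)} \left(-75 - 430\right) = \frac{\left(1 - 26\right) \left(25 + 2 \left(-26\right)\right)}{4} \left(-75 - 430\right) = \frac{1}{4} \left(-25\right) \left(25 - 52\right) \left(-505\right) = \frac{1}{4} \left(-25\right) \left(-27\right) \left(-505\right) = \frac{675}{4} \left(-505\right) = - \frac{340875}{4}$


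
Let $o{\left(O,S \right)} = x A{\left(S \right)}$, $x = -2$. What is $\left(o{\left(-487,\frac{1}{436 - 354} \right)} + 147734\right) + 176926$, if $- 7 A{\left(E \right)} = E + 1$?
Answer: $\frac{93177503}{287} \approx 3.2466 \cdot 10^{5}$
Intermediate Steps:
$A{\left(E \right)} = - \frac{1}{7} - \frac{E}{7}$ ($A{\left(E \right)} = - \frac{E + 1}{7} = - \frac{1 + E}{7} = - \frac{1}{7} - \frac{E}{7}$)
$o{\left(O,S \right)} = \frac{2}{7} + \frac{2 S}{7}$ ($o{\left(O,S \right)} = - 2 \left(- \frac{1}{7} - \frac{S}{7}\right) = \frac{2}{7} + \frac{2 S}{7}$)
$\left(o{\left(-487,\frac{1}{436 - 354} \right)} + 147734\right) + 176926 = \left(\left(\frac{2}{7} + \frac{2}{7 \left(436 - 354\right)}\right) + 147734\right) + 176926 = \left(\left(\frac{2}{7} + \frac{2}{7 \cdot 82}\right) + 147734\right) + 176926 = \left(\left(\frac{2}{7} + \frac{2}{7} \cdot \frac{1}{82}\right) + 147734\right) + 176926 = \left(\left(\frac{2}{7} + \frac{1}{287}\right) + 147734\right) + 176926 = \left(\frac{83}{287} + 147734\right) + 176926 = \frac{42399741}{287} + 176926 = \frac{93177503}{287}$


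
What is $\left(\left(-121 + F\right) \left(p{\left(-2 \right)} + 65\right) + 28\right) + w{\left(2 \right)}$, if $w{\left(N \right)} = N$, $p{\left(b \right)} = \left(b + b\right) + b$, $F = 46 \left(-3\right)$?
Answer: $-15251$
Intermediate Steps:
$F = -138$
$p{\left(b \right)} = 3 b$ ($p{\left(b \right)} = 2 b + b = 3 b$)
$\left(\left(-121 + F\right) \left(p{\left(-2 \right)} + 65\right) + 28\right) + w{\left(2 \right)} = \left(\left(-121 - 138\right) \left(3 \left(-2\right) + 65\right) + 28\right) + 2 = \left(- 259 \left(-6 + 65\right) + 28\right) + 2 = \left(\left(-259\right) 59 + 28\right) + 2 = \left(-15281 + 28\right) + 2 = -15253 + 2 = -15251$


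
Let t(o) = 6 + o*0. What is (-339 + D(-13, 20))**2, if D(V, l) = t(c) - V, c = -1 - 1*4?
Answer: 102400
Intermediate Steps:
c = -5 (c = -1 - 4 = -5)
t(o) = 6 (t(o) = 6 + 0 = 6)
D(V, l) = 6 - V
(-339 + D(-13, 20))**2 = (-339 + (6 - 1*(-13)))**2 = (-339 + (6 + 13))**2 = (-339 + 19)**2 = (-320)**2 = 102400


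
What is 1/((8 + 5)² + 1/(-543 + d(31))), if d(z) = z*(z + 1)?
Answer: 449/75882 ≈ 0.0059171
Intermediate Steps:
d(z) = z*(1 + z)
1/((8 + 5)² + 1/(-543 + d(31))) = 1/((8 + 5)² + 1/(-543 + 31*(1 + 31))) = 1/(13² + 1/(-543 + 31*32)) = 1/(169 + 1/(-543 + 992)) = 1/(169 + 1/449) = 1/(75882/449) = 449/75882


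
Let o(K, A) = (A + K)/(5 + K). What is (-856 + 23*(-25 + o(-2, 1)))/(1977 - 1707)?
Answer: -2158/405 ≈ -5.3284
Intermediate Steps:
o(K, A) = (A + K)/(5 + K)
(-856 + 23*(-25 + o(-2, 1)))/(1977 - 1707) = (-856 + 23*(-25 + (1 - 2)/(5 - 2)))/(1977 - 1707) = (-856 + 23*(-25 - 1/3))/270 = (-856 + 23*(-25 + (1/3)*(-1)))*(1/270) = (-856 + 23*(-25 - 1/3))*(1/270) = (-856 + 23*(-76/3))*(1/270) = (-856 - 1748/3)*(1/270) = -4316/3*1/270 = -2158/405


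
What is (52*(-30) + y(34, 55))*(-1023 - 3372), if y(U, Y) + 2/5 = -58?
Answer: 7112868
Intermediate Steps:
y(U, Y) = -292/5 (y(U, Y) = -2/5 - 58 = -292/5)
(52*(-30) + y(34, 55))*(-1023 - 3372) = (52*(-30) - 292/5)*(-1023 - 3372) = (-1560 - 292/5)*(-4395) = -8092/5*(-4395) = 7112868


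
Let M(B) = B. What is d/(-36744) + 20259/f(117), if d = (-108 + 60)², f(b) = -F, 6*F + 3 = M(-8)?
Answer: 186098118/16841 ≈ 11050.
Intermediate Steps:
F = -11/6 (F = -½ + (⅙)*(-8) = -½ - 4/3 = -11/6 ≈ -1.8333)
f(b) = 11/6 (f(b) = -1*(-11/6) = 11/6)
d = 2304 (d = (-48)² = 2304)
d/(-36744) + 20259/f(117) = 2304/(-36744) + 20259/(11/6) = 2304*(-1/36744) + 20259*(6/11) = -96/1531 + 121554/11 = 186098118/16841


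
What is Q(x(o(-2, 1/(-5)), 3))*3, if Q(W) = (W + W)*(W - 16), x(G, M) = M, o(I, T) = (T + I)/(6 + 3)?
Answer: -234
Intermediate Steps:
o(I, T) = I/9 + T/9 (o(I, T) = (I + T)/9 = (I + T)*(⅑) = I/9 + T/9)
Q(W) = 2*W*(-16 + W) (Q(W) = (2*W)*(-16 + W) = 2*W*(-16 + W))
Q(x(o(-2, 1/(-5)), 3))*3 = (2*3*(-16 + 3))*3 = (2*3*(-13))*3 = -78*3 = -234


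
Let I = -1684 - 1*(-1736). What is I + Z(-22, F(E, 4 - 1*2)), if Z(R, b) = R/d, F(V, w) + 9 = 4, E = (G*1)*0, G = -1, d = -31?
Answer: 1634/31 ≈ 52.710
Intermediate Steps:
I = 52 (I = -1684 + 1736 = 52)
E = 0 (E = -1*1*0 = -1*0 = 0)
F(V, w) = -5 (F(V, w) = -9 + 4 = -5)
Z(R, b) = -R/31 (Z(R, b) = R/(-31) = R*(-1/31) = -R/31)
I + Z(-22, F(E, 4 - 1*2)) = 52 - 1/31*(-22) = 52 + 22/31 = 1634/31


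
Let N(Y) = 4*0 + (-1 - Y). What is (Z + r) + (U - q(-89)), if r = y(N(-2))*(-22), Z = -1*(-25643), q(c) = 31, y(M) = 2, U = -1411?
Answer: 24157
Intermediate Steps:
N(Y) = -1 - Y (N(Y) = 0 + (-1 - Y) = -1 - Y)
Z = 25643
r = -44 (r = 2*(-22) = -44)
(Z + r) + (U - q(-89)) = (25643 - 44) + (-1411 - 1*31) = 25599 + (-1411 - 31) = 25599 - 1442 = 24157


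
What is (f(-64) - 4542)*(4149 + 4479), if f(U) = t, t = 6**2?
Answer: -38877768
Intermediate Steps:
t = 36
f(U) = 36
(f(-64) - 4542)*(4149 + 4479) = (36 - 4542)*(4149 + 4479) = -4506*8628 = -38877768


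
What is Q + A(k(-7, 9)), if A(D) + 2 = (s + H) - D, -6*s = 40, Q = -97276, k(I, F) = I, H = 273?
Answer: -291014/3 ≈ -97005.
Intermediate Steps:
s = -20/3 (s = -1/6*40 = -20/3 ≈ -6.6667)
A(D) = 793/3 - D (A(D) = -2 + ((-20/3 + 273) - D) = -2 + (799/3 - D) = 793/3 - D)
Q + A(k(-7, 9)) = -97276 + (793/3 - 1*(-7)) = -97276 + (793/3 + 7) = -97276 + 814/3 = -291014/3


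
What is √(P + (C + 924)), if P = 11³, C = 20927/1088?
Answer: √145551/8 ≈ 47.689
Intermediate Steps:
C = 1231/64 (C = 20927*(1/1088) = 1231/64 ≈ 19.234)
P = 1331
√(P + (C + 924)) = √(1331 + (1231/64 + 924)) = √(1331 + 60367/64) = √(145551/64) = √145551/8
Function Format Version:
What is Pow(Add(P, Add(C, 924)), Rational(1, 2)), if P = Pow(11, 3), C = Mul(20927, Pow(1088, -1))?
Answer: Mul(Rational(1, 8), Pow(145551, Rational(1, 2))) ≈ 47.689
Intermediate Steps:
C = Rational(1231, 64) (C = Mul(20927, Rational(1, 1088)) = Rational(1231, 64) ≈ 19.234)
P = 1331
Pow(Add(P, Add(C, 924)), Rational(1, 2)) = Pow(Add(1331, Add(Rational(1231, 64), 924)), Rational(1, 2)) = Pow(Add(1331, Rational(60367, 64)), Rational(1, 2)) = Pow(Rational(145551, 64), Rational(1, 2)) = Mul(Rational(1, 8), Pow(145551, Rational(1, 2)))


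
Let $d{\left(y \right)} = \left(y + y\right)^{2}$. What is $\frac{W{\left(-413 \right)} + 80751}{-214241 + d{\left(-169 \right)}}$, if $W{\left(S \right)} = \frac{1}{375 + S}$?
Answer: $- \frac{3068537}{3799886} \approx -0.80753$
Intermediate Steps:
$d{\left(y \right)} = 4 y^{2}$ ($d{\left(y \right)} = \left(2 y\right)^{2} = 4 y^{2}$)
$\frac{W{\left(-413 \right)} + 80751}{-214241 + d{\left(-169 \right)}} = \frac{\frac{1}{375 - 413} + 80751}{-214241 + 4 \left(-169\right)^{2}} = \frac{\frac{1}{-38} + 80751}{-214241 + 4 \cdot 28561} = \frac{- \frac{1}{38} + 80751}{-214241 + 114244} = \frac{3068537}{38 \left(-99997\right)} = \frac{3068537}{38} \left(- \frac{1}{99997}\right) = - \frac{3068537}{3799886}$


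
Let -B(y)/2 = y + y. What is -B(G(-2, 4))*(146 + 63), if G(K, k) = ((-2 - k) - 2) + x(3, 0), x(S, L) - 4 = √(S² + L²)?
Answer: -836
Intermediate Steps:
x(S, L) = 4 + √(L² + S²) (x(S, L) = 4 + √(S² + L²) = 4 + √(L² + S²))
G(K, k) = 3 - k (G(K, k) = ((-2 - k) - 2) + (4 + √(0² + 3²)) = (-4 - k) + (4 + √(0 + 9)) = (-4 - k) + (4 + √9) = (-4 - k) + (4 + 3) = (-4 - k) + 7 = 3 - k)
B(y) = -4*y (B(y) = -2*(y + y) = -4*y)
-B(G(-2, 4))*(146 + 63) = -(-4*(3 - 1*4))*(146 + 63) = -(-4*(3 - 4))*209 = -(-4*(-1))*209 = -4*209 = -1*836 = -836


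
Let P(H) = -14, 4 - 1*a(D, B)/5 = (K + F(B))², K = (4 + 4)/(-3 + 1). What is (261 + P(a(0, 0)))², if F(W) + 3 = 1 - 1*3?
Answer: 61009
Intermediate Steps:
K = -4 (K = 8/(-2) = 8*(-½) = -4)
F(W) = -5 (F(W) = -3 + (1 - 1*3) = -3 + (1 - 3) = -3 - 2 = -5)
a(D, B) = -385 (a(D, B) = 20 - 5*(-4 - 5)² = 20 - 5*(-9)² = 20 - 5*81 = 20 - 405 = -385)
(261 + P(a(0, 0)))² = (261 - 14)² = 247² = 61009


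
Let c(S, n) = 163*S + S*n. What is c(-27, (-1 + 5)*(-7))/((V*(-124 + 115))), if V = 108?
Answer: 15/4 ≈ 3.7500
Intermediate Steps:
c(-27, (-1 + 5)*(-7))/((V*(-124 + 115))) = (-27*(163 + (-1 + 5)*(-7)))/((108*(-124 + 115))) = (-27*(163 + 4*(-7)))/((108*(-9))) = -27*(163 - 28)/(-972) = -27*135*(-1/972) = -3645*(-1/972) = 15/4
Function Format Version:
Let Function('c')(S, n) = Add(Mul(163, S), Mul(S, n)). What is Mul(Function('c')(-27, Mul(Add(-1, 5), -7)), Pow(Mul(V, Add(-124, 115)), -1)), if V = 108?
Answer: Rational(15, 4) ≈ 3.7500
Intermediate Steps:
Mul(Function('c')(-27, Mul(Add(-1, 5), -7)), Pow(Mul(V, Add(-124, 115)), -1)) = Mul(Mul(-27, Add(163, Mul(Add(-1, 5), -7))), Pow(Mul(108, Add(-124, 115)), -1)) = Mul(Mul(-27, Add(163, Mul(4, -7))), Pow(Mul(108, -9), -1)) = Mul(Mul(-27, Add(163, -28)), Pow(-972, -1)) = Mul(Mul(-27, 135), Rational(-1, 972)) = Mul(-3645, Rational(-1, 972)) = Rational(15, 4)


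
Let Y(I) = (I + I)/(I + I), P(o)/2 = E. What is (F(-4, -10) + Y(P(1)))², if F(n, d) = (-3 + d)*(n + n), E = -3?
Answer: 11025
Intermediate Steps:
P(o) = -6 (P(o) = 2*(-3) = -6)
Y(I) = 1 (Y(I) = (2*I)/((2*I)) = (2*I)*(1/(2*I)) = 1)
F(n, d) = 2*n*(-3 + d) (F(n, d) = (-3 + d)*(2*n) = 2*n*(-3 + d))
(F(-4, -10) + Y(P(1)))² = (2*(-4)*(-3 - 10) + 1)² = (2*(-4)*(-13) + 1)² = (104 + 1)² = 105² = 11025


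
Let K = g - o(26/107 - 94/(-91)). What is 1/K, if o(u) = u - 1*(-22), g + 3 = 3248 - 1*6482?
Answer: -9737/31745307 ≈ -0.00030672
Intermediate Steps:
g = -3237 (g = -3 + (3248 - 1*6482) = -3 + (3248 - 6482) = -3 - 3234 = -3237)
o(u) = 22 + u (o(u) = u + 22 = 22 + u)
K = -31745307/9737 (K = -3237 - (22 + (26/107 - 94/(-91))) = -3237 - (22 + (26*(1/107) - 94*(-1/91))) = -3237 - (22 + (26/107 + 94/91)) = -3237 - (22 + 12424/9737) = -3237 - 1*226638/9737 = -3237 - 226638/9737 = -31745307/9737 ≈ -3260.3)
1/K = 1/(-31745307/9737) = -9737/31745307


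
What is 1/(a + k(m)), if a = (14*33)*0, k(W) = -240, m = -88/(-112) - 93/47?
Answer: -1/240 ≈ -0.0041667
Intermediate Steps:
m = -785/658 (m = -88*(-1/112) - 93*1/47 = 11/14 - 93/47 = -785/658 ≈ -1.1930)
a = 0 (a = 462*0 = 0)
1/(a + k(m)) = 1/(0 - 240) = 1/(-240) = -1/240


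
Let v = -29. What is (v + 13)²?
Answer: 256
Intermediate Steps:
(v + 13)² = (-29 + 13)² = (-16)² = 256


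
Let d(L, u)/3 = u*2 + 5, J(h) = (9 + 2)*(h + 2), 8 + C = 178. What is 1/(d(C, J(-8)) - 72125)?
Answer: -1/72506 ≈ -1.3792e-5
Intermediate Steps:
C = 170 (C = -8 + 178 = 170)
J(h) = 22 + 11*h (J(h) = 11*(2 + h) = 22 + 11*h)
d(L, u) = 15 + 6*u (d(L, u) = 3*(u*2 + 5) = 3*(2*u + 5) = 3*(5 + 2*u) = 15 + 6*u)
1/(d(C, J(-8)) - 72125) = 1/((15 + 6*(22 + 11*(-8))) - 72125) = 1/((15 + 6*(22 - 88)) - 72125) = 1/((15 + 6*(-66)) - 72125) = 1/((15 - 396) - 72125) = 1/(-381 - 72125) = 1/(-72506) = -1/72506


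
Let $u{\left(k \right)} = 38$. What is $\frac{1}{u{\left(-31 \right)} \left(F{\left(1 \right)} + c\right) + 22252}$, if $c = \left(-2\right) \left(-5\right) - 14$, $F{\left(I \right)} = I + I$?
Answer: $\frac{1}{22176} \approx 4.5094 \cdot 10^{-5}$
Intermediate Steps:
$F{\left(I \right)} = 2 I$
$c = -4$ ($c = 10 - 14 = -4$)
$\frac{1}{u{\left(-31 \right)} \left(F{\left(1 \right)} + c\right) + 22252} = \frac{1}{38 \left(2 \cdot 1 - 4\right) + 22252} = \frac{1}{38 \left(2 - 4\right) + 22252} = \frac{1}{38 \left(-2\right) + 22252} = \frac{1}{-76 + 22252} = \frac{1}{22176}$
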